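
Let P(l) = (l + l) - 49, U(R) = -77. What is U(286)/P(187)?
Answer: -77/325 ≈ -0.23692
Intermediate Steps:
P(l) = -49 + 2*l (P(l) = 2*l - 49 = -49 + 2*l)
U(286)/P(187) = -77/(-49 + 2*187) = -77/(-49 + 374) = -77/325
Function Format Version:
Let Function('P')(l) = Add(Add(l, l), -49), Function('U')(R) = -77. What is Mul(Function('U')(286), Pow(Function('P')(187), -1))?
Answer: Rational(-77, 325) ≈ -0.23692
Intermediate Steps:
Function('P')(l) = Add(-49, Mul(2, l)) (Function('P')(l) = Add(Mul(2, l), -49) = Add(-49, Mul(2, l)))
Mul(Function('U')(286), Pow(Function('P')(187), -1)) = Mul(-77, Pow(Add(-49, Mul(2, 187)), -1)) = Mul(-77, Pow(Add(-49, 374), -1)) = Mul(-77, Pow(325, -1)) = Mul(-77, Rational(1, 325)) = Rational(-77, 325)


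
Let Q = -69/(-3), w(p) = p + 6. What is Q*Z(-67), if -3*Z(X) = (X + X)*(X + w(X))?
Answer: -394496/3 ≈ -1.3150e+5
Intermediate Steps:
w(p) = 6 + p
Q = 23 (Q = -69*(-1/3) = 23)
Z(X) = -2*X*(6 + 2*X)/3 (Z(X) = -(X + X)*(X + (6 + X))/3 = -2*X*(6 + 2*X)/3)
Q*Z(-67) = 23*(-4/3*(-67)*(3 - 67)) = 23*(-4/3*(-67)*(-64)) = 23*(-17152/3) = -394496/3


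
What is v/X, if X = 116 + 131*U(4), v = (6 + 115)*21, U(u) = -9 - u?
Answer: -847/529 ≈ -1.6011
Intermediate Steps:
v = 2541 (v = 121*21 = 2541)
X = -1587 (X = 116 + 131*(-9 - 1*4) = 116 + 131*(-9 - 4) = 116 + 131*(-13) = 116 - 1703 = -1587)
v/X = 2541/(-1587) = 2541*(-1/1587) = -847/529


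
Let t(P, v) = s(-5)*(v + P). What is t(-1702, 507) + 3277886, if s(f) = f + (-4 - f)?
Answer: 3282666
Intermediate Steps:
s(f) = -4
t(P, v) = -4*P - 4*v (t(P, v) = -4*(v + P) = -4*(P + v) = -4*P - 4*v)
t(-1702, 507) + 3277886 = (-4*(-1702) - 4*507) + 3277886 = (6808 - 2028) + 3277886 = 4780 + 3277886 = 3282666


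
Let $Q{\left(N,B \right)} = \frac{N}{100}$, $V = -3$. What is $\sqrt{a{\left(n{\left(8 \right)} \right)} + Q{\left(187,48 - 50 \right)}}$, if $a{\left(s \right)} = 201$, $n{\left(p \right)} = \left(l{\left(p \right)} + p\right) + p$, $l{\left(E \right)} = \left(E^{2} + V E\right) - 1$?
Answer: $\frac{\sqrt{20287}}{10} \approx 14.243$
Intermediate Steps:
$l{\left(E \right)} = -1 + E^{2} - 3 E$ ($l{\left(E \right)} = \left(E^{2} - 3 E\right) - 1 = -1 + E^{2} - 3 E$)
$n{\left(p \right)} = -1 + p^{2} - p$ ($n{\left(p \right)} = \left(\left(-1 + p^{2} - 3 p\right) + p\right) + p = \left(-1 + p^{2} - 2 p\right) + p = -1 + p^{2} - p$)
$Q{\left(N,B \right)} = \frac{N}{100}$ ($Q{\left(N,B \right)} = N \frac{1}{100} = \frac{N}{100}$)
$\sqrt{a{\left(n{\left(8 \right)} \right)} + Q{\left(187,48 - 50 \right)}} = \sqrt{201 + \frac{1}{100} \cdot 187} = \sqrt{201 + \frac{187}{100}} = \sqrt{\frac{20287}{100}} = \frac{\sqrt{20287}}{10}$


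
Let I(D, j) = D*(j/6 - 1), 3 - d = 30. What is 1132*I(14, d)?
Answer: -87164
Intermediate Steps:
d = -27 (d = 3 - 1*30 = 3 - 30 = -27)
I(D, j) = D*(-1 + j/6) (I(D, j) = D*(j*(⅙) - 1) = D*(j/6 - 1) = D*(-1 + j/6))
1132*I(14, d) = 1132*((⅙)*14*(-6 - 27)) = 1132*((⅙)*14*(-33)) = 1132*(-77) = -87164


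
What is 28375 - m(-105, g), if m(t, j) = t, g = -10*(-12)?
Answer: 28480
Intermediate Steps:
g = 120
28375 - m(-105, g) = 28375 - 1*(-105) = 28375 + 105 = 28480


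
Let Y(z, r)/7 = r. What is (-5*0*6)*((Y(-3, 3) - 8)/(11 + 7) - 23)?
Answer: 0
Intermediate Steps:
Y(z, r) = 7*r
(-5*0*6)*((Y(-3, 3) - 8)/(11 + 7) - 23) = (-5*0*6)*((7*3 - 8)/(11 + 7) - 23) = (0*6)*((21 - 8)/18 - 23) = 0*(13*(1/18) - 23) = 0*(13/18 - 23) = 0*(-401/18) = 0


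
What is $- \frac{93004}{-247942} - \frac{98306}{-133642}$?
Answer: $\frac{9200856705}{8283866191} \approx 1.1107$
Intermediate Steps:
$- \frac{93004}{-247942} - \frac{98306}{-133642} = \left(-93004\right) \left(- \frac{1}{247942}\right) - - \frac{49153}{66821} = \frac{46502}{123971} + \frac{49153}{66821} = \frac{9200856705}{8283866191}$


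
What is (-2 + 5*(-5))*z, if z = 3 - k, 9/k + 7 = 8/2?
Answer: -162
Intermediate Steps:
k = -3 (k = 9/(-7 + 8/2) = 9/(-7 + 8*(1/2)) = 9/(-7 + 4) = 9/(-3) = 9*(-1/3) = -3)
z = 6 (z = 3 - 1*(-3) = 3 + 3 = 6)
(-2 + 5*(-5))*z = (-2 + 5*(-5))*6 = (-2 - 25)*6 = -27*6 = -162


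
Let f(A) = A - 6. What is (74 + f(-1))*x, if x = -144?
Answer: -9648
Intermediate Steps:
f(A) = -6 + A
(74 + f(-1))*x = (74 + (-6 - 1))*(-144) = (74 - 7)*(-144) = 67*(-144) = -9648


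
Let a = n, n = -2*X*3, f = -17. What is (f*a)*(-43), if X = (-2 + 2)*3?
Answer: 0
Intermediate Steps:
X = 0 (X = 0*3 = 0)
n = 0 (n = -2*0*3 = 0*3 = 0)
a = 0
(f*a)*(-43) = -17*0*(-43) = 0*(-43) = 0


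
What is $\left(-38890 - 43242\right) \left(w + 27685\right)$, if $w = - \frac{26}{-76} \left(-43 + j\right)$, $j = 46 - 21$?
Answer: $- \frac{43193054536}{19} \approx -2.2733 \cdot 10^{9}$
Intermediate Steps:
$j = 25$
$w = - \frac{117}{19}$ ($w = - \frac{26}{-76} \left(-43 + 25\right) = \left(-26\right) \left(- \frac{1}{76}\right) \left(-18\right) = \frac{13}{38} \left(-18\right) = - \frac{117}{19} \approx -6.1579$)
$\left(-38890 - 43242\right) \left(w + 27685\right) = \left(-38890 - 43242\right) \left(- \frac{117}{19} + 27685\right) = \left(-82132\right) \frac{525898}{19} = - \frac{43193054536}{19}$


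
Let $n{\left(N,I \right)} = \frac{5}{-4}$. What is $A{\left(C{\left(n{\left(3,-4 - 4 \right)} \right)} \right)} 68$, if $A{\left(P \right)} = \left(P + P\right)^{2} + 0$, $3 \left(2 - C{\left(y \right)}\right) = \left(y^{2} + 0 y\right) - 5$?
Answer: $\frac{387617}{144} \approx 2691.8$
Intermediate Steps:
$n{\left(N,I \right)} = - \frac{5}{4}$ ($n{\left(N,I \right)} = 5 \left(- \frac{1}{4}\right) = - \frac{5}{4}$)
$C{\left(y \right)} = \frac{11}{3} - \frac{y^{2}}{3}$ ($C{\left(y \right)} = 2 - \frac{\left(y^{2} + 0 y\right) - 5}{3} = 2 - \frac{\left(y^{2} + 0\right) - 5}{3} = 2 - \frac{y^{2} - 5}{3} = 2 - \frac{-5 + y^{2}}{3} = 2 - \left(- \frac{5}{3} + \frac{y^{2}}{3}\right) = \frac{11}{3} - \frac{y^{2}}{3}$)
$A{\left(P \right)} = 4 P^{2}$ ($A{\left(P \right)} = \left(2 P\right)^{2} + 0 = 4 P^{2} + 0 = 4 P^{2}$)
$A{\left(C{\left(n{\left(3,-4 - 4 \right)} \right)} \right)} 68 = 4 \left(\frac{11}{3} - \frac{\left(- \frac{5}{4}\right)^{2}}{3}\right)^{2} \cdot 68 = 4 \left(\frac{11}{3} - \frac{25}{48}\right)^{2} \cdot 68 = 4 \left(\frac{151}{48}\right)^{2} \cdot 68 = 4 \cdot \frac{22801}{2304} \cdot 68 = \frac{22801}{576} \cdot 68 = \frac{387617}{144}$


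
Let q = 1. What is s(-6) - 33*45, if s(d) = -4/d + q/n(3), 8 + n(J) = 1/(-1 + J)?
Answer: -22267/15 ≈ -1484.5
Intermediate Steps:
n(J) = -8 + 1/(-1 + J)
s(d) = -2/15 - 4/d (s(d) = -4/d + 1/((9 - 8*3)/(-1 + 3)) = -4/d + 1/((9 - 24)/2) = -4/d + 1/((½)*(-15)) = -4/d + 1/(-15/2) = -4/d + 1*(-2/15) = -4/d - 2/15 = -2/15 - 4/d)
s(-6) - 33*45 = (-2/15 - 4/(-6)) - 33*45 = (-2/15 - 4*(-⅙)) - 1485 = (-2/15 + ⅔) - 1485 = 8/15 - 1485 = -22267/15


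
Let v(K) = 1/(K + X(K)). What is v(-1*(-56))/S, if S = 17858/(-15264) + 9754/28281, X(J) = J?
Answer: -4496679/415516549 ≈ -0.010822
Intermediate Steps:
S = -59359507/71946864 (S = 17858*(-1/15264) + 9754*(1/28281) = -8929/7632 + 9754/28281 = -59359507/71946864 ≈ -0.82505)
v(K) = 1/(2*K) (v(K) = 1/(K + K) = 1/(2*K))
v(-1*(-56))/S = (1/(2*((-1*(-56)))))/(-59359507/71946864) = ((½)/56)*(-71946864/59359507) = ((½)*(1/56))*(-71946864/59359507) = (1/112)*(-71946864/59359507) = -4496679/415516549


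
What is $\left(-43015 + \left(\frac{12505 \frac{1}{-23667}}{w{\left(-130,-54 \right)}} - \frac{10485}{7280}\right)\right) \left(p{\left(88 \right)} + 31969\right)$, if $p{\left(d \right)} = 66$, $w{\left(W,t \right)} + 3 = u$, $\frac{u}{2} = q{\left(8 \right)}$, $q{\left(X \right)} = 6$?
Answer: $- \frac{61053258027836455}{44304624} \approx -1.378 \cdot 10^{9}$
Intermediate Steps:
$u = 12$ ($u = 2 \cdot 6 = 12$)
$w{\left(W,t \right)} = 9$ ($w{\left(W,t \right)} = -3 + 12 = 9$)
$\left(-43015 + \left(\frac{12505 \frac{1}{-23667}}{w{\left(-130,-54 \right)}} - \frac{10485}{7280}\right)\right) \left(p{\left(88 \right)} + 31969\right) = \left(-43015 - \left(\frac{2097}{1456} - \frac{12505 \frac{1}{-23667}}{9}\right)\right) \left(66 + 31969\right) = \left(-43015 - \left(\frac{2097}{1456} - 12505 \left(- \frac{1}{23667}\right) \frac{1}{9}\right)\right) 32035 = \left(-43015 - \frac{66410653}{44304624}\right) 32035 = \left(- \frac{1905829812013}{44304624}\right) 32035 = - \frac{61053258027836455}{44304624}$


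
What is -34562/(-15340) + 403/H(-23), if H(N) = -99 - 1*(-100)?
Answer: 3108291/7670 ≈ 405.25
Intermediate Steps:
H(N) = 1 (H(N) = -99 + 100 = 1)
-34562/(-15340) + 403/H(-23) = -34562/(-15340) + 403/1 = -34562*(-1/15340) + 403*1 = 17281/7670 + 403 = 3108291/7670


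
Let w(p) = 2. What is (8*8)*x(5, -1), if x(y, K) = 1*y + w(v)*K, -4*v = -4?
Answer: 192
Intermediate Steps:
v = 1 (v = -1/4*(-4) = 1)
x(y, K) = y + 2*K (x(y, K) = 1*y + 2*K = y + 2*K)
(8*8)*x(5, -1) = (8*8)*(5 + 2*(-1)) = 64*(5 - 2) = 64*3 = 192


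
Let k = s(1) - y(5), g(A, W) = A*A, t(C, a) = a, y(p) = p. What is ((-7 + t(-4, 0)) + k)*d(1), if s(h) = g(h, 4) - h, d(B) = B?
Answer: -12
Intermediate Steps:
g(A, W) = A²
s(h) = h² - h
k = -5 (k = 1*(-1 + 1) - 1*5 = 1*0 - 5 = 0 - 5 = -5)
((-7 + t(-4, 0)) + k)*d(1) = ((-7 + 0) - 5)*1 = (-7 - 5)*1 = -12*1 = -12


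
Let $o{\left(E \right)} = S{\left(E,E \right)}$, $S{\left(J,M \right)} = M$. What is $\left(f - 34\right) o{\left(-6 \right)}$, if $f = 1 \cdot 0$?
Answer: $204$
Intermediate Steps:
$o{\left(E \right)} = E$
$f = 0$
$\left(f - 34\right) o{\left(-6 \right)} = \left(0 - 34\right) \left(-6\right) = \left(-34\right) \left(-6\right) = 204$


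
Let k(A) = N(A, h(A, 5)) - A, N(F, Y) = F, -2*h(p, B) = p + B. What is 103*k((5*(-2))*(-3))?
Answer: 0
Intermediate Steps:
h(p, B) = -B/2 - p/2 (h(p, B) = -(p + B)/2 = -(B + p)/2 = -B/2 - p/2)
k(A) = 0 (k(A) = A - A = 0)
103*k((5*(-2))*(-3)) = 103*0 = 0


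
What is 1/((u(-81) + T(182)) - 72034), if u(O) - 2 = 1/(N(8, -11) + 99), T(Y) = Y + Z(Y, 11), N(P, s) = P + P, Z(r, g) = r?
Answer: -115/8241819 ≈ -1.3953e-5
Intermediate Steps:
N(P, s) = 2*P
T(Y) = 2*Y (T(Y) = Y + Y = 2*Y)
u(O) = 231/115 (u(O) = 2 + 1/(2*8 + 99) = 2 + 1/(16 + 99) = 2 + 1/115 = 231/115)
1/((u(-81) + T(182)) - 72034) = 1/((231/115 + 2*182) - 72034) = 1/((231/115 + 364) - 72034) = 1/(42091/115 - 72034) = 1/(-8241819/115) = -115/8241819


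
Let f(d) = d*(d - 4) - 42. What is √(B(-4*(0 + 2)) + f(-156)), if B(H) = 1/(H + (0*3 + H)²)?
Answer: √19535726/28 ≈ 157.85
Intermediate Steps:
f(d) = -42 + d*(-4 + d) (f(d) = d*(-4 + d) - 42 = -42 + d*(-4 + d))
B(H) = 1/(H + H²) (B(H) = 1/(H + (0 + H)²) = 1/(H + H²))
√(B(-4*(0 + 2)) + f(-156)) = √(1/(((-4*(0 + 2)))*(1 - 4*(0 + 2))) + (-42 + (-156)² - 4*(-156))) = √(1/(((-4*2))*(1 - 4*2)) + (-42 + 24336 + 624)) = √(1/((-8)*(1 - 8)) + 24918) = √(-⅛/(-7) + 24918) = √(-⅛*(-⅐) + 24918) = √(1/56 + 24918) = √(1395409/56) = √19535726/28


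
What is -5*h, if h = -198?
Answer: 990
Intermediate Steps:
-5*h = -5*(-198) = 990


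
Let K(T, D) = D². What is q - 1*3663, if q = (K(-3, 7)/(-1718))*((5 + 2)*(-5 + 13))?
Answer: -3147889/859 ≈ -3664.6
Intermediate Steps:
q = -1372/859 (q = (7²/(-1718))*((5 + 2)*(-5 + 13)) = (49*(-1/1718))*(7*8) = -49/1718*56 = -1372/859 ≈ -1.5972)
q - 1*3663 = -1372/859 - 1*3663 = -1372/859 - 3663 = -3147889/859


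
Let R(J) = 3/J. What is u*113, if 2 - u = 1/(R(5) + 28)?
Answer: 31753/143 ≈ 222.05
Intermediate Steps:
u = 281/143 (u = 2 - 1/(3/5 + 28) = 2 - 1/(3*(⅕) + 28) = 2 - 1/(⅗ + 28) = 2 - 1/143/5 = 2 - 1*5/143 = 2 - 5/143 = 281/143 ≈ 1.9650)
u*113 = (281/143)*113 = 31753/143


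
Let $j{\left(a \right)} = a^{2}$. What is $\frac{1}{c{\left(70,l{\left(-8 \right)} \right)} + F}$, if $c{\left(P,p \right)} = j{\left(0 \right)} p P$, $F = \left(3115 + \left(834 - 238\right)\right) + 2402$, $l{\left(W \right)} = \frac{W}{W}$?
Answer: $\frac{1}{6113} \approx 0.00016359$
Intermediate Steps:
$l{\left(W \right)} = 1$
$F = 6113$ ($F = \left(3115 + \left(834 - 238\right)\right) + 2402 = \left(3115 + 596\right) + 2402 = 3711 + 2402 = 6113$)
$c{\left(P,p \right)} = 0$ ($c{\left(P,p \right)} = 0^{2} p P = 0 p P = 0 P = 0$)
$\frac{1}{c{\left(70,l{\left(-8 \right)} \right)} + F} = \frac{1}{0 + 6113} = \frac{1}{6113}$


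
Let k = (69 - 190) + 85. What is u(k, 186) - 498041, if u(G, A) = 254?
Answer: -497787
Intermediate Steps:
k = -36 (k = -121 + 85 = -36)
u(k, 186) - 498041 = 254 - 498041 = -497787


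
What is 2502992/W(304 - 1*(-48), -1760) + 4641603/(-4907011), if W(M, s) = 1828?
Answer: 3068431106657/2242504027 ≈ 1368.3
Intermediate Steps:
2502992/W(304 - 1*(-48), -1760) + 4641603/(-4907011) = 2502992/1828 + 4641603/(-4907011) = 2502992*(1/1828) + 4641603*(-1/4907011) = 625748/457 - 4641603/4907011 = 3068431106657/2242504027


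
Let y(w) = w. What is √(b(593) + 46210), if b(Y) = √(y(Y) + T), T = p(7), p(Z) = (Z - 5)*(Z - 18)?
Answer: √(46210 + √571) ≈ 215.02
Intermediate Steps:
p(Z) = (-18 + Z)*(-5 + Z) (p(Z) = (-5 + Z)*(-18 + Z) = (-18 + Z)*(-5 + Z))
T = -22 (T = 90 + 7² - 23*7 = 90 + 49 - 161 = -22)
b(Y) = √(-22 + Y) (b(Y) = √(Y - 22) = √(-22 + Y))
√(b(593) + 46210) = √(√(-22 + 593) + 46210) = √(√571 + 46210) = √(46210 + √571)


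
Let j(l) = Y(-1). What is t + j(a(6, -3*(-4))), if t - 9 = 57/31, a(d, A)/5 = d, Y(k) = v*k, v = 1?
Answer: 305/31 ≈ 9.8387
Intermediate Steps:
Y(k) = k (Y(k) = 1*k = k)
a(d, A) = 5*d
j(l) = -1
t = 336/31 (t = 9 + 57/31 = 336/31 ≈ 10.839)
t + j(a(6, -3*(-4))) = 336/31 - 1 = 305/31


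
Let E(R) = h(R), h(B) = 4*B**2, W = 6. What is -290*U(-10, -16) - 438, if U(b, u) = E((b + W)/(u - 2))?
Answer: -40118/81 ≈ -495.28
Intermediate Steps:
E(R) = 4*R**2
U(b, u) = 4*(6 + b)**2/(-2 + u)**2 (U(b, u) = 4*((b + 6)/(u - 2))**2 = 4*((6 + b)/(-2 + u))**2 = 4*((6 + b)**2/(-2 + u)**2) = 4*(6 + b)**2/(-2 + u)**2)
-290*U(-10, -16) - 438 = -1160*(6 - 10)**2/(-2 - 16)**2 - 438 = -1160*(-4)**2/(-18)**2 - 438 = -1160*16/324 - 438 = -290*16/81 - 438 = -4640/81 - 438 = -40118/81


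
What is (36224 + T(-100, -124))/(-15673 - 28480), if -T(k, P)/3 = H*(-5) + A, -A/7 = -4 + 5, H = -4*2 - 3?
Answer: -36080/44153 ≈ -0.81716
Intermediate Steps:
H = -11 (H = -8 - 3 = -11)
A = -7 (A = -7*(-4 + 5) = -7*1 = -7)
T(k, P) = -144 (T(k, P) = -3*(-11*(-5) - 7) = -3*(55 - 7) = -3*48 = -144)
(36224 + T(-100, -124))/(-15673 - 28480) = (36224 - 144)/(-15673 - 28480) = 36080/(-44153) = 36080*(-1/44153) = -36080/44153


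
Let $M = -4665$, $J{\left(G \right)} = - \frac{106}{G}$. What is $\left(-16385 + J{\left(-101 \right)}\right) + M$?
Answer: $- \frac{2125944}{101} \approx -21049.0$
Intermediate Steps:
$\left(-16385 + J{\left(-101 \right)}\right) + M = \left(-16385 - \frac{106}{-101}\right) - 4665 = \left(-16385 - - \frac{106}{101}\right) - 4665 = \left(-16385 + \frac{106}{101}\right) - 4665 = - \frac{1654779}{101} - 4665 = - \frac{2125944}{101}$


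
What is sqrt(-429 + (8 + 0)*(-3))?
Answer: I*sqrt(453) ≈ 21.284*I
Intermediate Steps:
sqrt(-429 + (8 + 0)*(-3)) = sqrt(-429 + 8*(-3)) = sqrt(-429 - 24) = sqrt(-453) = I*sqrt(453)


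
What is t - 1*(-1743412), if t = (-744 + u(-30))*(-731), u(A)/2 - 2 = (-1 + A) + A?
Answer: 2373534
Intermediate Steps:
u(A) = 2 + 4*A (u(A) = 4 + 2*((-1 + A) + A) = 4 + 2*(-1 + 2*A) = 4 + (-2 + 4*A) = 2 + 4*A)
t = 630122 (t = (-744 + (2 + 4*(-30)))*(-731) = (-744 + (2 - 120))*(-731) = (-744 - 118)*(-731) = -862*(-731) = 630122)
t - 1*(-1743412) = 630122 - 1*(-1743412) = 630122 + 1743412 = 2373534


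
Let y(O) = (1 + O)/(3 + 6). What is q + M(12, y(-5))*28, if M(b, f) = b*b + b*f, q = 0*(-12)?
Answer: 11648/3 ≈ 3882.7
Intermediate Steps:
q = 0
y(O) = ⅑ + O/9 (y(O) = (1 + O)/9 = (1 + O)*(⅑) = ⅑ + O/9)
M(b, f) = b² + b*f
q + M(12, y(-5))*28 = 0 + (12*(12 + (⅑ + (⅑)*(-5))))*28 = 0 + (12*(12 + (⅑ - 5/9)))*28 = 0 + (12*(12 - 4/9))*28 = 0 + (12*(104/9))*28 = 0 + (416/3)*28 = 0 + 11648/3 = 11648/3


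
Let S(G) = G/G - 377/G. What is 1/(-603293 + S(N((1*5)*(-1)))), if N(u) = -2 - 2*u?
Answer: -8/4826713 ≈ -1.6574e-6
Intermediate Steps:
N(u) = -2 - 2*u
S(G) = 1 - 377/G
1/(-603293 + S(N((1*5)*(-1)))) = 1/(-603293 + (-377 + (-2 - 2*1*5*(-1)))/(-2 - 2*1*5*(-1))) = 1/(-603293 + (-377 + (-2 - 10*(-1)))/(-2 - 10*(-1))) = 1/(-603293 + (-377 + (-2 - 2*(-5)))/(-2 - 2*(-5))) = 1/(-603293 + (-377 + (-2 + 10))/(-2 + 10)) = 1/(-603293 + (-377 + 8)/8) = 1/(-603293 + (⅛)*(-369)) = 1/(-603293 - 369/8) = 1/(-4826713/8) = -8/4826713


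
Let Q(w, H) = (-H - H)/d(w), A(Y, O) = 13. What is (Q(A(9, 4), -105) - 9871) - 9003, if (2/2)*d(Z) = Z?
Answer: -245152/13 ≈ -18858.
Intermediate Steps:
d(Z) = Z
Q(w, H) = -2*H/w (Q(w, H) = (-H - H)/w = (-2*H)/w = -2*H/w)
(Q(A(9, 4), -105) - 9871) - 9003 = (-2*(-105)/13 - 9871) - 9003 = (-2*(-105)*1/13 - 9871) - 9003 = (210/13 - 9871) - 9003 = -128113/13 - 9003 = -245152/13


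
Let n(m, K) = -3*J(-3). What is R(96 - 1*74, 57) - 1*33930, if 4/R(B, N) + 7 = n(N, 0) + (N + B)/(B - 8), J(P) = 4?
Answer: -6344966/187 ≈ -33930.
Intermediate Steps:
n(m, K) = -12 (n(m, K) = -3*4 = -12)
R(B, N) = 4/(-19 + (B + N)/(-8 + B)) (R(B, N) = 4/(-7 + (-12 + (N + B)/(B - 8))) = 4/(-7 + (-12 + (B + N)/(-8 + B))) = 4/(-19 + (B + N)/(-8 + B)))
R(96 - 1*74, 57) - 1*33930 = 4*(-8 + (96 - 1*74))/(152 + 57 - 18*(96 - 1*74)) - 1*33930 = 4*(-8 + (96 - 74))/(152 + 57 - 18*(96 - 74)) - 33930 = 4*(-8 + 22)/(152 + 57 - 18*22) - 33930 = 4*14/(152 + 57 - 396) - 33930 = 4*14/(-187) - 33930 = 4*(-1/187)*14 - 33930 = -56/187 - 33930 = -6344966/187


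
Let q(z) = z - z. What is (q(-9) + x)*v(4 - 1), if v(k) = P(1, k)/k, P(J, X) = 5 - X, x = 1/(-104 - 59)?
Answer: -2/489 ≈ -0.0040900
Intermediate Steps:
q(z) = 0
x = -1/163 (x = 1/(-163) = -1/163 ≈ -0.0061350)
v(k) = (5 - k)/k
(q(-9) + x)*v(4 - 1) = (0 - 1/163)*((5 - (4 - 1))/(4 - 1)) = -(5 - 1*3)/(163*3) = -(5 - 3)/489 = -2/489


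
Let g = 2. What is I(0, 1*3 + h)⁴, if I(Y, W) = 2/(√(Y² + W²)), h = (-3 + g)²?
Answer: 1/16 ≈ 0.062500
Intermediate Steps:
h = 1 (h = (-3 + 2)² = (-1)² = 1)
I(Y, W) = 2/√(W² + Y²) (I(Y, W) = 2/(√(W² + Y²)) = 2/√(W² + Y²))
I(0, 1*3 + h)⁴ = (2/√((1*3 + 1)² + 0²))⁴ = (2/√((3 + 1)² + 0))⁴ = (2/√(4² + 0))⁴ = (2/√(16 + 0))⁴ = (2/√16)⁴ = (2*(¼))⁴ = (½)⁴ = 1/16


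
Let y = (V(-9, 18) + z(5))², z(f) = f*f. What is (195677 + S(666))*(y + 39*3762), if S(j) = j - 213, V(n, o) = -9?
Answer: 28826010620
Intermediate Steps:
S(j) = -213 + j
z(f) = f²
y = 256 (y = (-9 + 5²)² = (-9 + 25)² = 16² = 256)
(195677 + S(666))*(y + 39*3762) = (195677 + (-213 + 666))*(256 + 39*3762) = (195677 + 453)*(256 + 146718) = 196130*146974 = 28826010620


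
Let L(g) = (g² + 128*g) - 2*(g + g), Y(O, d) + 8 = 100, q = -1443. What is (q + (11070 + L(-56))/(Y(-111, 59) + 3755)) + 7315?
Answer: 22596846/3847 ≈ 5873.9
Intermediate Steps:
Y(O, d) = 92 (Y(O, d) = -8 + 100 = 92)
L(g) = g² + 124*g (L(g) = (g² + 128*g) - 4*g = g² + 124*g)
(q + (11070 + L(-56))/(Y(-111, 59) + 3755)) + 7315 = (-1443 + (11070 - 56*(124 - 56))/(92 + 3755)) + 7315 = (-1443 + (11070 - 56*68)/3847) + 7315 = (-1443 + (11070 - 3808)*(1/3847)) + 7315 = (-1443 + 7262*(1/3847)) + 7315 = (-1443 + 7262/3847) + 7315 = -5543959/3847 + 7315 = 22596846/3847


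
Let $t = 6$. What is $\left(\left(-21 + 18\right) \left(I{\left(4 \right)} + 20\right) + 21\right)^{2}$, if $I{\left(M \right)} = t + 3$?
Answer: $4356$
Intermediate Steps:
$I{\left(M \right)} = 9$ ($I{\left(M \right)} = 6 + 3 = 9$)
$\left(\left(-21 + 18\right) \left(I{\left(4 \right)} + 20\right) + 21\right)^{2} = \left(\left(-21 + 18\right) \left(9 + 20\right) + 21\right)^{2} = \left(\left(-3\right) 29 + 21\right)^{2} = \left(-87 + 21\right)^{2} = \left(-66\right)^{2} = 4356$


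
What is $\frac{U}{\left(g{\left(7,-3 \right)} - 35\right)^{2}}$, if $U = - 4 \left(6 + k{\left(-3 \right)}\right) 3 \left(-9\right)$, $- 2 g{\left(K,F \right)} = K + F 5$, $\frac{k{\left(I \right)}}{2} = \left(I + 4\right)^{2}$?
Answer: $\frac{864}{961} \approx 0.89906$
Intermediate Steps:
$k{\left(I \right)} = 2 \left(4 + I\right)^{2}$ ($k{\left(I \right)} = 2 \left(I + 4\right)^{2} = 2 \left(4 + I\right)^{2}$)
$g{\left(K,F \right)} = - \frac{5 F}{2} - \frac{K}{2}$ ($g{\left(K,F \right)} = - \frac{K + F 5}{2} = - \frac{K + 5 F}{2} = - \frac{5 F}{2} - \frac{K}{2}$)
$U = 864$ ($U = - 4 \left(6 + 2 \left(4 - 3\right)^{2}\right) 3 \left(-9\right) = - 4 \left(6 + 2 \cdot 1^{2}\right) 3 \left(-9\right) = - 4 \left(6 + 2 \cdot 1\right) 3 \left(-9\right) = - 4 \left(6 + 2\right) 3 \left(-9\right) = - 4 \cdot 8 \cdot 3 \left(-9\right) = \left(-4\right) 24 \left(-9\right) = \left(-96\right) \left(-9\right) = 864$)
$\frac{U}{\left(g{\left(7,-3 \right)} - 35\right)^{2}} = \frac{864}{\left(\left(\left(- \frac{5}{2}\right) \left(-3\right) - \frac{7}{2}\right) - 35\right)^{2}} = \frac{864}{\left(\left(\frac{15}{2} - \frac{7}{2}\right) - 35\right)^{2}} = \frac{864}{\left(4 - 35\right)^{2}} = \frac{864}{\left(-31\right)^{2}} = \frac{864}{961}$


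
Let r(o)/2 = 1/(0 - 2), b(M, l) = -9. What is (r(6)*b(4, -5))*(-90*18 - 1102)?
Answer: -24498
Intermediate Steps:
r(o) = -1 (r(o) = 2/(0 - 2) = 2/(-2) = 2*(-½) = -1)
(r(6)*b(4, -5))*(-90*18 - 1102) = (-1*(-9))*(-90*18 - 1102) = 9*(-1620 - 1102) = 9*(-2722) = -24498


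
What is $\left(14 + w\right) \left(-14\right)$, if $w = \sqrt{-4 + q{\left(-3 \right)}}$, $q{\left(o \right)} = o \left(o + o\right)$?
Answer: $-196 - 14 \sqrt{14} \approx -248.38$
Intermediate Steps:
$q{\left(o \right)} = 2 o^{2}$ ($q{\left(o \right)} = o 2 o = 2 o^{2}$)
$w = \sqrt{14}$ ($w = \sqrt{-4 + 2 \left(-3\right)^{2}} = \sqrt{-4 + 2 \cdot 9} = \sqrt{-4 + 18} = \sqrt{14} \approx 3.7417$)
$\left(14 + w\right) \left(-14\right) = \left(14 + \sqrt{14}\right) \left(-14\right) = -196 - 14 \sqrt{14}$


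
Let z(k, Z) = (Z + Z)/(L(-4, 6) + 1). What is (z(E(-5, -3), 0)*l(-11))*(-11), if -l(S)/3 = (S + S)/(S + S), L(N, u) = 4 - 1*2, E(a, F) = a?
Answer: 0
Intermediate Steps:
L(N, u) = 2 (L(N, u) = 4 - 2 = 2)
z(k, Z) = 2*Z/3 (z(k, Z) = (Z + Z)/(2 + 1) = (2*Z)/3 = (2*Z)*(1/3) = 2*Z/3)
l(S) = -3 (l(S) = -3*(S + S)/(S + S) = -3*2*S/(2*S) = -3*2*S*1/(2*S) = -3*1 = -3)
(z(E(-5, -3), 0)*l(-11))*(-11) = (((2/3)*0)*(-3))*(-11) = (0*(-3))*(-11) = 0*(-11) = 0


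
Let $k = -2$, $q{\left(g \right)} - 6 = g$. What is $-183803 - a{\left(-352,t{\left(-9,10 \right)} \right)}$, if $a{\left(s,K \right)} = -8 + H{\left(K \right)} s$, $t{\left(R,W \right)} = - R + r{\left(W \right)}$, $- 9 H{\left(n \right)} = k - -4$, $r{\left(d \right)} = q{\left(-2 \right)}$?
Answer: $- \frac{1654859}{9} \approx -1.8387 \cdot 10^{5}$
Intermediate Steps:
$q{\left(g \right)} = 6 + g$
$r{\left(d \right)} = 4$ ($r{\left(d \right)} = 6 - 2 = 4$)
$H{\left(n \right)} = - \frac{2}{9}$ ($H{\left(n \right)} = - \frac{-2 - -4}{9} = - \frac{-2 + 4}{9} = \left(- \frac{1}{9}\right) 2 = - \frac{2}{9}$)
$t{\left(R,W \right)} = 4 - R$ ($t{\left(R,W \right)} = - R + 4 = 4 - R$)
$a{\left(s,K \right)} = -8 - \frac{2 s}{9}$
$-183803 - a{\left(-352,t{\left(-9,10 \right)} \right)} = -183803 - \left(-8 - - \frac{704}{9}\right) = -183803 - \left(-8 + \frac{704}{9}\right) = -183803 - \frac{632}{9} = - \frac{1654859}{9}$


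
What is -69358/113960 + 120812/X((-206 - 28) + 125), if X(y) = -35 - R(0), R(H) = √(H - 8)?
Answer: (-69358*√2 + 6885081525*I)/(56980*(-35*I + 2*√2)) ≈ -3430.0 + 277.14*I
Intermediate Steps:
R(H) = √(-8 + H)
X(y) = -35 - 2*I*√2 (X(y) = -35 - √(-8 + 0) = -35 - √(-8) = -35 - 2*I*√2)
-69358/113960 + 120812/X((-206 - 28) + 125) = -69358/113960 + 120812/(-35 - 2*I*√2) = -69358*1/113960 + 120812/(-35 - 2*I*√2) = -34679/56980 + 120812/(-35 - 2*I*√2)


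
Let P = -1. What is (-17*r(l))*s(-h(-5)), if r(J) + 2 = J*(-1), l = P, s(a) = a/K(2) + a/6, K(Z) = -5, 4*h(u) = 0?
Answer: 0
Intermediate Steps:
h(u) = 0 (h(u) = (¼)*0 = 0)
s(a) = -a/30 (s(a) = a/(-5) + a/6 = a*(-⅕) + a*(⅙) = -a/5 + a/6 = -a/30)
l = -1
r(J) = -2 - J (r(J) = -2 + J*(-1) = -2 - J)
(-17*r(l))*s(-h(-5)) = (-17*(-2 - 1*(-1)))*(-(-1)*0/30) = (-17*(-2 + 1))*(-1/30*0) = -17*(-1)*0 = 17*0 = 0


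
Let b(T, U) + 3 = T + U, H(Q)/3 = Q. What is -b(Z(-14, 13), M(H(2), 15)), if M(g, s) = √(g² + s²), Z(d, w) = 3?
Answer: -3*√29 ≈ -16.155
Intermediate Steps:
H(Q) = 3*Q
b(T, U) = -3 + T + U (b(T, U) = -3 + (T + U) = -3 + T + U)
-b(Z(-14, 13), M(H(2), 15)) = -(-3 + 3 + √((3*2)² + 15²)) = -(-3 + 3 + √(6² + 225)) = -(-3 + 3 + √(36 + 225)) = -(-3 + 3 + √261) = -(-3 + 3 + 3*√29) = -3*√29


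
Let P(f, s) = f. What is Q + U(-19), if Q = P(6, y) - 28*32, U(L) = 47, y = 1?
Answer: -843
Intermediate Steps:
Q = -890 (Q = 6 - 28*32 = 6 - 896 = -890)
Q + U(-19) = -890 + 47 = -843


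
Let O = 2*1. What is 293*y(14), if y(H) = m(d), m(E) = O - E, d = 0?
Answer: 586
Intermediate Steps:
O = 2
m(E) = 2 - E
y(H) = 2 (y(H) = 2 - 1*0 = 2 + 0 = 2)
293*y(14) = 293*2 = 586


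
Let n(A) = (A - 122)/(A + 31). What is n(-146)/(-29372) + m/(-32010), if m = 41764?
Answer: -705390913/540613689 ≈ -1.3048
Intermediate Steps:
n(A) = (-122 + A)/(31 + A)
n(-146)/(-29372) + m/(-32010) = ((-122 - 146)/(31 - 146))/(-29372) + 41764/(-32010) = (-268/(-115))*(-1/29372) + 41764*(-1/32010) = -1/115*(-268)*(-1/29372) - 20882/16005 = (268/115)*(-1/29372) - 20882/16005 = -67/844445 - 20882/16005 = -705390913/540613689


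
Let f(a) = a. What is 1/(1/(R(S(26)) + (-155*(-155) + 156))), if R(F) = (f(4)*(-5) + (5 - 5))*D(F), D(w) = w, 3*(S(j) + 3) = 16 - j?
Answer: 72923/3 ≈ 24308.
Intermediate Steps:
S(j) = 7/3 - j/3 (S(j) = -3 + (16 - j)/3 = -3 + (16/3 - j/3) = 7/3 - j/3)
R(F) = -20*F (R(F) = (4*(-5) + (5 - 5))*F = (-20 + 0)*F = -20*F)
1/(1/(R(S(26)) + (-155*(-155) + 156))) = 1/(1/(-20*(7/3 - ⅓*26) + (-155*(-155) + 156))) = 1/(1/(-20*(7/3 - 26/3) + (24025 + 156))) = 1/(1/(-20*(-19/3) + 24181)) = 1/(1/(380/3 + 24181)) = 1/(1/(72923/3)) = 1/(3/72923) = 72923/3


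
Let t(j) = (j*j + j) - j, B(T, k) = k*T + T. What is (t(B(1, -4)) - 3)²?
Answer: 36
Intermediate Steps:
B(T, k) = T + T*k (B(T, k) = T*k + T = T + T*k)
t(j) = j² (t(j) = (j² + j) - j = (j + j²) - j = j²)
(t(B(1, -4)) - 3)² = ((1*(1 - 4))² - 3)² = ((1*(-3))² - 3)² = ((-3)² - 3)² = (9 - 3)² = 6² = 36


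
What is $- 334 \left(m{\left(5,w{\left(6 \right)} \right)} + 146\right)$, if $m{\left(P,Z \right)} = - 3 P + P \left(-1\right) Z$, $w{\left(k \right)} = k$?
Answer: $-33734$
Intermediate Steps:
$m{\left(P,Z \right)} = - 3 P - P Z$ ($m{\left(P,Z \right)} = - 3 P + - P Z = - 3 P - P Z$)
$- 334 \left(m{\left(5,w{\left(6 \right)} \right)} + 146\right) = - 334 \left(\left(-1\right) 5 \left(3 + 6\right) + 146\right) = - 334 \left(\left(-1\right) 5 \cdot 9 + 146\right) = - 334 \left(-45 + 146\right) = \left(-334\right) 101 = -33734$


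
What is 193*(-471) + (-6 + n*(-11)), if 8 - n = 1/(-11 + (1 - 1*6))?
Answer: -1455963/16 ≈ -90998.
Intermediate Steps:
n = 129/16 (n = 8 - 1/(-11 + (1 - 1*6)) = 8 - 1/(-11 + (1 - 6)) = 8 - 1/(-11 - 5) = 8 - 1/(-16) = 8 - 1*(-1/16) = 8 + 1/16 = 129/16 ≈ 8.0625)
193*(-471) + (-6 + n*(-11)) = 193*(-471) + (-6 + (129/16)*(-11)) = -90903 + (-6 - 1419/16) = -90903 - 1515/16 = -1455963/16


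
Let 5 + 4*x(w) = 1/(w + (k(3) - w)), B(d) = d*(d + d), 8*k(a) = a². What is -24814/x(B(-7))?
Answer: 893304/37 ≈ 24143.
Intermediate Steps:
k(a) = a²/8
B(d) = 2*d² (B(d) = d*(2*d) = 2*d²)
x(w) = -37/36 (x(w) = -5/4 + 1/(4*(w + ((⅛)*3² - w))) = -5/4 + 1/(4*(w + ((⅛)*9 - w))) = -5/4 + 1/(4*(w + (9/8 - w))) = -5/4 + 1/(4*(9/8)) = -5/4 + (¼)*(8/9) = -5/4 + 2/9 = -37/36)
-24814/x(B(-7)) = -24814/(-37/36) = -24814*(-36/37) = 893304/37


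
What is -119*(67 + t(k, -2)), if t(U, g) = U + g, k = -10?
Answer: -6545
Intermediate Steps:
-119*(67 + t(k, -2)) = -119*(67 + (-10 - 2)) = -119*(67 - 12) = -119*55 = -6545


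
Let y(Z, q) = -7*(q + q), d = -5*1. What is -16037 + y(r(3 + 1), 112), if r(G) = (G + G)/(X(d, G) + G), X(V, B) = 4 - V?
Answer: -17605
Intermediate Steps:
d = -5
r(G) = 2*G/(9 + G) (r(G) = (G + G)/((4 - 1*(-5)) + G) = (2*G)/((4 + 5) + G) = (2*G)/(9 + G) = 2*G/(9 + G))
y(Z, q) = -14*q
-16037 + y(r(3 + 1), 112) = -16037 - 14*112 = -16037 - 1568 = -17605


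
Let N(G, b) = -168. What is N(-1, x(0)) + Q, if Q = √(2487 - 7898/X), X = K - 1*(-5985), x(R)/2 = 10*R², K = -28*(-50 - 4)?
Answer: -168 + √316831397/357 ≈ -118.14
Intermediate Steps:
K = 1512 (K = -28*(-54) = 1512)
x(R) = 20*R² (x(R) = 2*(10*R²) = 20*R²)
X = 7497 (X = 1512 - 1*(-5985) = 1512 + 5985 = 7497)
Q = √316831397/357 (Q = √(2487 - 7898/7497) = √(18637141/7497) = √316831397/357 ≈ 49.859)
N(-1, x(0)) + Q = -168 + √316831397/357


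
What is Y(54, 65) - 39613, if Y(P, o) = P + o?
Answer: -39494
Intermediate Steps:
Y(54, 65) - 39613 = (54 + 65) - 39613 = 119 - 39613 = -39494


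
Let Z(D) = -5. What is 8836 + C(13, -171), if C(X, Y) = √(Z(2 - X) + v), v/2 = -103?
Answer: 8836 + I*√211 ≈ 8836.0 + 14.526*I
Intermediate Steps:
v = -206 (v = 2*(-103) = -206)
C(X, Y) = I*√211 (C(X, Y) = √(-5 - 206) = √(-211) = I*√211)
8836 + C(13, -171) = 8836 + I*√211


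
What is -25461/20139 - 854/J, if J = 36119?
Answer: -312274855/242466847 ≈ -1.2879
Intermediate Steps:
-25461/20139 - 854/J = -25461/20139 - 854/36119 = -25461*1/20139 - 854*1/36119 = -8487/6713 - 854/36119 = -312274855/242466847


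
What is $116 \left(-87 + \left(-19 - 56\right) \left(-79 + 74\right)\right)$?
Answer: $33408$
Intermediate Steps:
$116 \left(-87 + \left(-19 - 56\right) \left(-79 + 74\right)\right) = 116 \left(-87 - -375\right) = 116 \left(-87 + 375\right) = 116 \cdot 288 = 33408$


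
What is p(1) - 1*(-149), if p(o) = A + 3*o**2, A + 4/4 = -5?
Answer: 146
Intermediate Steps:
A = -6 (A = -1 - 5 = -6)
p(o) = -6 + 3*o**2
p(1) - 1*(-149) = (-6 + 3*1**2) - 1*(-149) = (-6 + 3*1) + 149 = (-6 + 3) + 149 = -3 + 149 = 146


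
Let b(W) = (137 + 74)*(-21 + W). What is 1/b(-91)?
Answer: -1/23632 ≈ -4.2316e-5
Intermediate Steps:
b(W) = -4431 + 211*W (b(W) = 211*(-21 + W) = -4431 + 211*W)
1/b(-91) = 1/(-4431 + 211*(-91)) = 1/(-4431 - 19201) = 1/(-23632) = -1/23632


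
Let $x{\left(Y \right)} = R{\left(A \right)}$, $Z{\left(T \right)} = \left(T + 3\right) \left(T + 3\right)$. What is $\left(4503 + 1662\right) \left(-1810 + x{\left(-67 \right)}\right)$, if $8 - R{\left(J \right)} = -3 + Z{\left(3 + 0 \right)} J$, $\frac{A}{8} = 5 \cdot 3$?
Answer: $-37723635$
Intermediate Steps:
$A = 120$ ($A = 8 \cdot 5 \cdot 3 = 8 \cdot 15 = 120$)
$Z{\left(T \right)} = \left(3 + T\right)^{2}$ ($Z{\left(T \right)} = \left(3 + T\right) \left(3 + T\right) = \left(3 + T\right)^{2}$)
$R{\left(J \right)} = 11 - 36 J$ ($R{\left(J \right)} = 8 - \left(-3 + \left(3 + \left(3 + 0\right)\right)^{2} J\right) = 8 - \left(-3 + \left(3 + 3\right)^{2} J\right) = 8 - \left(-3 + 6^{2} J\right) = 8 - \left(-3 + 36 J\right) = 11 - 36 J$)
$x{\left(Y \right)} = -4309$ ($x{\left(Y \right)} = 11 - 4320 = -4309$)
$\left(4503 + 1662\right) \left(-1810 + x{\left(-67 \right)}\right) = \left(4503 + 1662\right) \left(-1810 - 4309\right) = 6165 \left(-6119\right) = -37723635$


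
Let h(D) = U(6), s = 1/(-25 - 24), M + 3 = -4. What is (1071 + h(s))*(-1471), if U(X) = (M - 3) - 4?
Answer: -1554847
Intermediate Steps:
M = -7 (M = -3 - 4 = -7)
s = -1/49 (s = 1/(-49) = -1/49 ≈ -0.020408)
U(X) = -14 (U(X) = (-7 - 3) - 4 = -10 - 4 = -14)
h(D) = -14
(1071 + h(s))*(-1471) = (1071 - 14)*(-1471) = 1057*(-1471) = -1554847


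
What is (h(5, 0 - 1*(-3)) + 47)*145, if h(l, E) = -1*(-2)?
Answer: 7105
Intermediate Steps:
h(l, E) = 2
(h(5, 0 - 1*(-3)) + 47)*145 = (2 + 47)*145 = 49*145 = 7105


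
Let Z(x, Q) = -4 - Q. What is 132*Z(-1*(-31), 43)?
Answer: -6204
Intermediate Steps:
132*Z(-1*(-31), 43) = 132*(-4 - 1*43) = 132*(-4 - 43) = 132*(-47) = -6204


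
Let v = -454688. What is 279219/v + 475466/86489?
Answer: 1136327293/232695328 ≈ 4.8833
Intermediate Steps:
279219/v + 475466/86489 = 279219/(-454688) + 475466/86489 = 279219*(-1/454688) + 475466*(1/86489) = -279219/454688 + 475466/86489 = 1136327293/232695328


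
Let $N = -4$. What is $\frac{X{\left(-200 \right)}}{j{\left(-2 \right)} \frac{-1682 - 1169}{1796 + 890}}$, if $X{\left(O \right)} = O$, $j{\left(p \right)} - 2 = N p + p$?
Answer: $\frac{67150}{2851} \approx 23.553$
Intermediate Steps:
$j{\left(p \right)} = 2 - 3 p$ ($j{\left(p \right)} = 2 + \left(- 4 p + p\right) = 2 - 3 p$)
$\frac{X{\left(-200 \right)}}{j{\left(-2 \right)} \frac{-1682 - 1169}{1796 + 890}} = - \frac{200}{\left(2 - -6\right) \frac{-1682 - 1169}{1796 + 890}} = - \frac{200}{\left(2 + 6\right) \left(- \frac{2851}{2686}\right)} = - \frac{200}{8 \left(\left(-2851\right) \frac{1}{2686}\right)} = - \frac{200}{8 \left(- \frac{2851}{2686}\right)} = - \frac{200}{- \frac{11404}{1343}} = \left(-200\right) \left(- \frac{1343}{11404}\right) = \frac{67150}{2851}$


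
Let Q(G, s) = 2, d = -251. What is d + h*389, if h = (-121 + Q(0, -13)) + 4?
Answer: -44986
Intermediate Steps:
h = -115 (h = (-121 + 2) + 4 = -119 + 4 = -115)
d + h*389 = -251 - 115*389 = -251 - 44735 = -44986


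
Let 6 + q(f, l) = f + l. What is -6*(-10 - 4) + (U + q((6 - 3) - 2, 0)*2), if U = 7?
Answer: 81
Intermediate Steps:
q(f, l) = -6 + f + l (q(f, l) = -6 + (f + l) = -6 + f + l)
-6*(-10 - 4) + (U + q((6 - 3) - 2, 0)*2) = -6*(-10 - 4) + (7 + (-6 + ((6 - 3) - 2) + 0)*2) = -6*(-14) + (7 + (-6 + (3 - 2) + 0)*2) = 84 + (7 + (-6 + 1 + 0)*2) = 84 + (7 - 5*2) = 84 + (7 - 10) = 84 - 3 = 81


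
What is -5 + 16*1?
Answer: 11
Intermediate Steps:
-5 + 16*1 = -5 + 16 = 11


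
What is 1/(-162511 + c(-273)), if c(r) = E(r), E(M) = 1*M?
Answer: -1/162784 ≈ -6.1431e-6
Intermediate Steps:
E(M) = M
c(r) = r
1/(-162511 + c(-273)) = 1/(-162511 - 273) = 1/(-162784) = -1/162784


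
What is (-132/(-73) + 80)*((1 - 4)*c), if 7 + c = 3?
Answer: 71664/73 ≈ 981.70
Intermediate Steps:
c = -4 (c = -7 + 3 = -4)
(-132/(-73) + 80)*((1 - 4)*c) = (-132/(-73) + 80)*((1 - 4)*(-4)) = (-132*(-1/73) + 80)*(-3*(-4)) = (132/73 + 80)*12 = (5972/73)*12 = 71664/73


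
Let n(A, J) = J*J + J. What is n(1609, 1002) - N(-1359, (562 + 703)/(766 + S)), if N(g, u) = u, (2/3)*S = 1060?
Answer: 2367792871/2356 ≈ 1.0050e+6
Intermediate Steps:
S = 1590 (S = (3/2)*1060 = 1590)
n(A, J) = J + J² (n(A, J) = J² + J = J + J²)
n(1609, 1002) - N(-1359, (562 + 703)/(766 + S)) = 1002*(1 + 1002) - (562 + 703)/(766 + 1590) = 1002*1003 - 1265/2356 = 1005006 - 1265/2356 = 2367792871/2356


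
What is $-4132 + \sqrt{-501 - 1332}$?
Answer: $-4132 + i \sqrt{1833} \approx -4132.0 + 42.814 i$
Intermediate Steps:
$-4132 + \sqrt{-501 - 1332} = -4132 + \sqrt{-1833} = -4132 + i \sqrt{1833}$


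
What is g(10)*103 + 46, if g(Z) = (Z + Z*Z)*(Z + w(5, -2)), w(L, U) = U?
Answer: 90686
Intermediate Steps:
g(Z) = (-2 + Z)*(Z + Z²) (g(Z) = (Z + Z*Z)*(Z - 2) = (Z + Z²)*(-2 + Z) = (-2 + Z)*(Z + Z²))
g(10)*103 + 46 = (10*(-2 + 10² - 1*10))*103 + 46 = (10*(-2 + 100 - 10))*103 + 46 = (10*88)*103 + 46 = 880*103 + 46 = 90640 + 46 = 90686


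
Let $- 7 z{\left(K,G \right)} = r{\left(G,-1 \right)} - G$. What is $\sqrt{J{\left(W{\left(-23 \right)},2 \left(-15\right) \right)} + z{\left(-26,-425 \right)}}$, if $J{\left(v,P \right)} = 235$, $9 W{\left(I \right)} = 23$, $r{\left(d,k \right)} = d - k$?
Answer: $\frac{2 \sqrt{2877}}{7} \approx 15.325$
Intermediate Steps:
$W{\left(I \right)} = \frac{23}{9}$ ($W{\left(I \right)} = \frac{1}{9} \cdot 23 = \frac{23}{9}$)
$z{\left(K,G \right)} = - \frac{1}{7}$ ($z{\left(K,G \right)} = - \frac{\left(G - -1\right) - G}{7} = - \frac{\left(G + 1\right) - G}{7} = - \frac{\left(1 + G\right) - G}{7} = \left(- \frac{1}{7}\right) 1 = - \frac{1}{7}$)
$\sqrt{J{\left(W{\left(-23 \right)},2 \left(-15\right) \right)} + z{\left(-26,-425 \right)}} = \sqrt{235 - \frac{1}{7}} = \sqrt{\frac{1644}{7}} = \frac{2 \sqrt{2877}}{7}$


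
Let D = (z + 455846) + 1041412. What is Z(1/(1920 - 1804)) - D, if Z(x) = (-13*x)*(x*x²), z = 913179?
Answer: -436443210700045/181063936 ≈ -2.4104e+6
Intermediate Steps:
Z(x) = -13*x⁴ (Z(x) = (-13*x)*x³ = -13*x⁴)
D = 2410437 (D = (913179 + 455846) + 1041412 = 1369025 + 1041412 = 2410437)
Z(1/(1920 - 1804)) - D = -13/(1920 - 1804)⁴ - 1*2410437 = -13*(1/116)⁴ - 2410437 = -13*1/181063936 - 2410437 = -13/181063936 - 2410437 = -436443210700045/181063936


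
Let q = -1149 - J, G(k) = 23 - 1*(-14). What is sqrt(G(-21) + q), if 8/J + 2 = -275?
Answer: 12*I*sqrt(592503)/277 ≈ 33.346*I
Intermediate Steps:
J = -8/277 (J = 8/(-2 - 275) = 8/(-277) = 8*(-1/277) = -8/277 ≈ -0.028881)
G(k) = 37 (G(k) = 23 + 14 = 37)
q = -318265/277 (q = -1149 - 1*(-8/277) = -1149 + 8/277 = -318265/277 ≈ -1149.0)
sqrt(G(-21) + q) = sqrt(37 - 318265/277) = sqrt(-308016/277) = 12*I*sqrt(592503)/277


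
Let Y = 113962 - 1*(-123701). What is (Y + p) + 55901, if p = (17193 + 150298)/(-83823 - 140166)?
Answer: 65754939305/223989 ≈ 2.9356e+5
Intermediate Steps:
Y = 237663 (Y = 113962 + 123701 = 237663)
p = -167491/223989 (p = 167491/(-223989) = 167491*(-1/223989) = -167491/223989 ≈ -0.74776)
(Y + p) + 55901 = (237663 - 167491/223989) + 55901 = 53233730216/223989 + 55901 = 65754939305/223989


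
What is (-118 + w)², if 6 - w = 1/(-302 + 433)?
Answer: 215296929/17161 ≈ 12546.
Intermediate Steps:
w = 785/131 (w = 6 - 1/(-302 + 433) = 6 - 1/131 = 785/131 ≈ 5.9924)
(-118 + w)² = (-118 + 785/131)² = (-14673/131)² = 215296929/17161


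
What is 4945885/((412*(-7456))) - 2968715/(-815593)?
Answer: 5085683299675/2505397300096 ≈ 2.0299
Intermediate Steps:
4945885/((412*(-7456))) - 2968715/(-815593) = 4945885/(-3071872) - 2968715*(-1/815593) = 4945885*(-1/3071872) + 2968715/815593 = -4945885/3071872 + 2968715/815593 = 5085683299675/2505397300096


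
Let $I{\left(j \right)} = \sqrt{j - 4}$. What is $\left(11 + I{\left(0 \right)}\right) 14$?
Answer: $154 + 28 i \approx 154.0 + 28.0 i$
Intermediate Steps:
$I{\left(j \right)} = \sqrt{-4 + j}$
$\left(11 + I{\left(0 \right)}\right) 14 = \left(11 + \sqrt{-4 + 0}\right) 14 = \left(11 + \sqrt{-4}\right) 14 = \left(11 + 2 i\right) 14 = 154 + 28 i$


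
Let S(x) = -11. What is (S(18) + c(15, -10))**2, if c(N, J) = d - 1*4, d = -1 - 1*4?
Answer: 400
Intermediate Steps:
d = -5 (d = -1 - 4 = -5)
c(N, J) = -9 (c(N, J) = -5 - 1*4 = -5 - 4 = -9)
(S(18) + c(15, -10))**2 = (-11 - 9)**2 = (-20)**2 = 400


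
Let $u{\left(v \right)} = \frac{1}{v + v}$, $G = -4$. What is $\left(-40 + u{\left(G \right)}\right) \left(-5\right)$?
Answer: $\frac{1605}{8} \approx 200.63$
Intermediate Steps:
$u{\left(v \right)} = \frac{1}{2 v}$
$\left(-40 + u{\left(G \right)}\right) \left(-5\right) = \left(-40 + \frac{1}{2 \left(-4\right)}\right) \left(-5\right) = \left(-40 + \frac{1}{2} \left(- \frac{1}{4}\right)\right) \left(-5\right) = \left(-40 - \frac{1}{8}\right) \left(-5\right) = \left(- \frac{321}{8}\right) \left(-5\right) = \frac{1605}{8}$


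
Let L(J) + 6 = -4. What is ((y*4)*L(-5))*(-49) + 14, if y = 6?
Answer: 11774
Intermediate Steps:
L(J) = -10 (L(J) = -6 - 4 = -10)
((y*4)*L(-5))*(-49) + 14 = ((6*4)*(-10))*(-49) + 14 = (24*(-10))*(-49) + 14 = -240*(-49) + 14 = 11760 + 14 = 11774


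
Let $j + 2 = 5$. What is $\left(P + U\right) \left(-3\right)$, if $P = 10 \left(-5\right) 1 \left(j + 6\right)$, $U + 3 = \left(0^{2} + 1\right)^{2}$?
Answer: $1356$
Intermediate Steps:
$j = 3$ ($j = -2 + 5 = 3$)
$U = -2$ ($U = -3 + \left(0^{2} + 1\right)^{2} = -3 + \left(0 + 1\right)^{2} = -3 + 1^{2} = -3 + 1 = -2$)
$P = -450$ ($P = 10 \left(-5\right) 1 \left(3 + 6\right) = 10 \left(\left(-5\right) 9\right) = 10 \left(-45\right) = -450$)
$\left(P + U\right) \left(-3\right) = \left(-450 - 2\right) \left(-3\right) = \left(-452\right) \left(-3\right) = 1356$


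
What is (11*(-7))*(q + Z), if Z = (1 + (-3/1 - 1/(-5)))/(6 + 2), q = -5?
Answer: 16093/40 ≈ 402.33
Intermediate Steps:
Z = -9/40 (Z = (1 + (-3*1 - 1*(-⅕)))/8 = (1 + (-3 + ⅕))*(⅛) = (1 - 14/5)*(⅛) = -9/5*⅛ = -9/40 ≈ -0.22500)
(11*(-7))*(q + Z) = (11*(-7))*(-5 - 9/40) = -77*(-209/40) = 16093/40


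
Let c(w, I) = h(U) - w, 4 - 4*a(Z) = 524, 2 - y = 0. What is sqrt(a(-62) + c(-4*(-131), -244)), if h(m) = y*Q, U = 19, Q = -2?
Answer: I*sqrt(658) ≈ 25.652*I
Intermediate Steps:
y = 2 (y = 2 - 1*0 = 2 + 0 = 2)
a(Z) = -130 (a(Z) = 1 - 1/4*524 = 1 - 131 = -130)
h(m) = -4 (h(m) = 2*(-2) = -4)
c(w, I) = -4 - w
sqrt(a(-62) + c(-4*(-131), -244)) = sqrt(-130 + (-4 - (-4)*(-131))) = sqrt(-130 + (-4 - 1*524)) = sqrt(-130 + (-4 - 524)) = sqrt(-130 - 528) = sqrt(-658) = I*sqrt(658)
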